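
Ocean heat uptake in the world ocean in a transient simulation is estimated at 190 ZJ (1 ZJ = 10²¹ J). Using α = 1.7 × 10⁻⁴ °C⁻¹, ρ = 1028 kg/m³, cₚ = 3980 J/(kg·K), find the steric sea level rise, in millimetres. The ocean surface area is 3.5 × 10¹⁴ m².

Δh = 23 mm

Per unit area: Q = 190×10²¹ / (3.5×10¹⁴) ≈ 5.429×10⁸ J/m²
Δh = αQ/(ρcₚ) = 1.7×10⁻⁴ × 5.429×10⁸ / (1028 × 3980) ≈ 0.022558 m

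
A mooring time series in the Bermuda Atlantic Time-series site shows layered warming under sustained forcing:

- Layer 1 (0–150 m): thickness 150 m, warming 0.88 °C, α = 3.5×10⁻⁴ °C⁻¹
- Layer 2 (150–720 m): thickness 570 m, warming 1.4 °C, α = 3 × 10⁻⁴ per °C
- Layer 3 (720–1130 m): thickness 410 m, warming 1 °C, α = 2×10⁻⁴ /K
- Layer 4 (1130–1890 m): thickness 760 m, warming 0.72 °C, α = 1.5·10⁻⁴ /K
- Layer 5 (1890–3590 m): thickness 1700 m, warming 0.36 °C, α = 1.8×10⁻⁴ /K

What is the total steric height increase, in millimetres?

0–150 m: 0.88 × 3.5×10⁻⁴ × 150 = 0.04620 m
150–720 m: 570 × 3×10⁻⁴ × 1.4 = 0.23940 m
Layer 3: 2×10⁻⁴ × 1 × 410 = 0.08200 m
Layer 4: 0.72 × 1.5×10⁻⁴ × 760 = 0.08208 m
1890–3590 m: 1700 × 0.36 × 1.8×10⁻⁴ = 0.11016 m
Δh = 0.04620 + 0.23940 + 0.08200 + 0.08208 + 0.11016 = 0.55984 m

Δh ≈ 560 mm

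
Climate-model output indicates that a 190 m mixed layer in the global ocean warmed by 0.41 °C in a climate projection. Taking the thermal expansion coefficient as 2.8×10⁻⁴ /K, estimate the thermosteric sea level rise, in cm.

Δh ≈ 2.18 cm

Δh = αΔT·H = 2.8×10⁻⁴ × 0.41 × 190 = 0.021812 m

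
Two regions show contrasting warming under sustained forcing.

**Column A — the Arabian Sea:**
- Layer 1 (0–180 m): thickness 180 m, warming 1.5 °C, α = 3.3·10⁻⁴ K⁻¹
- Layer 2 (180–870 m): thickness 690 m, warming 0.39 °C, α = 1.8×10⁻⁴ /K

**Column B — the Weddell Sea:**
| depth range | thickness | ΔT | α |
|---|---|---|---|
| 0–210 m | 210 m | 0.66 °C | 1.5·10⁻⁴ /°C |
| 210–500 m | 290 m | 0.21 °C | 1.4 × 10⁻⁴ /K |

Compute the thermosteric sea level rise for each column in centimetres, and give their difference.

A Layer 1: 3.3×10⁻⁴ × 180 × 1.5 = 0.08910 m
A Layer 2: 1.8×10⁻⁴ × 0.39 × 690 = 0.048438 m
A total: 0.137538 m
B Layer 1: 0.66 × 1.5×10⁻⁴ × 210 = 0.02079 m
B Layer 2: 290 × 0.21 × 1.4×10⁻⁴ = 0.008526 m
B total: 0.029316 m
Difference: 0.137538 − 0.029316 = 0.108222 m

Δh_A ≈ 13.8 cm, Δh_B ≈ 2.93 cm; difference ≈ 10.8 cm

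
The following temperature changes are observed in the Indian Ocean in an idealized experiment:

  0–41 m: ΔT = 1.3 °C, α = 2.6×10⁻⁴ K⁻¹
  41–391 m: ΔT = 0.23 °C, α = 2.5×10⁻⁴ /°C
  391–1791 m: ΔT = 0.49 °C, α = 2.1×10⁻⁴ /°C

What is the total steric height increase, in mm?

about 178 mm

2.6×10⁻⁴ × 41 × 1.3 = 0.013858 m
41–391 m: 2.5×10⁻⁴ × 0.23 × 350 = 0.020125 m
2.1×10⁻⁴ × 1400 × 0.49 = 0.14406 m
Δh = 0.013858 + 0.020125 + 0.14406 = 0.178043 m ≈ 178 mm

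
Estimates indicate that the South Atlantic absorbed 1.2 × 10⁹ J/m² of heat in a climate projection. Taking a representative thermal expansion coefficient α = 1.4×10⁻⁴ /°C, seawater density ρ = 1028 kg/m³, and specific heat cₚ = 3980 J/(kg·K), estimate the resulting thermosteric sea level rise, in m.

Δh = αQ/(ρcₚ) = 1.4×10⁻⁴ × 1.2×10⁹ / (1028 × 3980) ≈ 0.041061 m

0.0411 m of thermosteric rise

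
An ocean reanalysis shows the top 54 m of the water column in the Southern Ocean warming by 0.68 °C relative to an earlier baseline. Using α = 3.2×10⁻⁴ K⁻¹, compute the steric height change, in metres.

Δh = αΔT·H = 3.2×10⁻⁴ × 0.68 × 54 = 0.0117504 m

0.012 m of thermosteric rise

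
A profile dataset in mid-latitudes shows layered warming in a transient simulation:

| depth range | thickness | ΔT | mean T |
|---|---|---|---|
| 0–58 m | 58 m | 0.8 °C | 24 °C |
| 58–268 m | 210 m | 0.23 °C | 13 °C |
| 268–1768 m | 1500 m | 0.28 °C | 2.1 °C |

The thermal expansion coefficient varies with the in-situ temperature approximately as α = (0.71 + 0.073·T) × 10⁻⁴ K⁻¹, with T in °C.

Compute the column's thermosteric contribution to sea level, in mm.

55.7 mm

Layer 1: α = (0.71 + 0.073×24)×10⁻⁴ = 2.462×10⁻⁴ K⁻¹
Layer 2: α = (0.71 + 0.073×13)×10⁻⁴ = 1.659×10⁻⁴ K⁻¹
Layer 3: α = (0.71 + 0.073×2.1)×10⁻⁴ = 0.8633×10⁻⁴ K⁻¹
2.462×10⁻⁴ × 58 × 0.8 = 0.01142368 m
58–268 m: 210 × 1.659×10⁻⁴ × 0.23 = 0.00801297 m
1500 × 0.28 × 0.8633×10⁻⁴ = 0.0362586 m
Δh = 0.01142368 + 0.00801297 + 0.0362586 = 0.05569525 m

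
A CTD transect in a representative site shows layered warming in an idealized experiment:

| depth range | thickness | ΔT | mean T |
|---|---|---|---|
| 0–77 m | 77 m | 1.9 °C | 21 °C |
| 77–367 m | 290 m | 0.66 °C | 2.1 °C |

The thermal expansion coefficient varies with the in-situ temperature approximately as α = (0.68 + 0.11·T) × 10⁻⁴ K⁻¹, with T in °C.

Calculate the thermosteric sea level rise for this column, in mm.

Layer 1: α = (0.68 + 0.11×21)×10⁻⁴ = 2.99×10⁻⁴ K⁻¹
Layer 2: α = (0.68 + 0.11×2.1)×10⁻⁴ = 0.911×10⁻⁴ K⁻¹
Layer 1: 1.9 × 77 × 2.99×10⁻⁴ = 0.0437437 m
Layer 2: 290 × 0.911×10⁻⁴ × 0.66 = 0.01743654 m
Δh = 0.0437437 + 0.01743654 = 0.06118024 m ≈ 61.2 mm

61.2 mm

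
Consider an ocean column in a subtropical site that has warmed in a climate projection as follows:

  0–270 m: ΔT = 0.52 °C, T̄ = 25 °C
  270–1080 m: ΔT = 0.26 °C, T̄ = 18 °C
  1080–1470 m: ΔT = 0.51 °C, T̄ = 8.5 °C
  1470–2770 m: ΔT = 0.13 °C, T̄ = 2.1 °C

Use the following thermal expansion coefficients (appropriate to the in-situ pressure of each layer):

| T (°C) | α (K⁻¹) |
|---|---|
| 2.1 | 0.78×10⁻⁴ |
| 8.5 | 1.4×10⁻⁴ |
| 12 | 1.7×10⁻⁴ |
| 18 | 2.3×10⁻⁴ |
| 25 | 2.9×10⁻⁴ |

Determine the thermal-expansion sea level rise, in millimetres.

Δh ≈ 130 mm

Layer 1 at 25 °C → α = 2.9×10⁻⁴ K⁻¹
Layer 2 at 18 °C → α = 2.3×10⁻⁴ K⁻¹
Layer 3 at 8.5 °C → α = 1.4×10⁻⁴ K⁻¹
Layer 4 at 2.1 °C → α = 0.78×10⁻⁴ K⁻¹
0–270 m: 0.52 × 2.9×10⁻⁴ × 270 = 0.040716 m
810 × 0.26 × 2.3×10⁻⁴ = 0.048438 m
Layer 3: 390 × 1.4×10⁻⁴ × 0.51 = 0.027846 m
0.13 × 0.78×10⁻⁴ × 1300 = 0.013182 m
Δh = 0.040716 + 0.048438 + 0.027846 + 0.013182 = 0.130182 m ≈ 130 mm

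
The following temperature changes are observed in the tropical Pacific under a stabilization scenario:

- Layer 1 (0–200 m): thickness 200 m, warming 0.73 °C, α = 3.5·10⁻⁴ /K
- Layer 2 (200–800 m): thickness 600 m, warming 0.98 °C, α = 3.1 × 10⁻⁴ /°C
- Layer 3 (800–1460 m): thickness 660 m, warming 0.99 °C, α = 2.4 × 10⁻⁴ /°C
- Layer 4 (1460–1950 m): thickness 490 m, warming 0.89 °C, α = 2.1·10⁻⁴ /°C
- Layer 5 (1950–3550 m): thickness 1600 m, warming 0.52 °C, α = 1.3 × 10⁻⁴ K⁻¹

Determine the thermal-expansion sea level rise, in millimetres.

590 mm of thermosteric rise

0–200 m: 3.5×10⁻⁴ × 0.73 × 200 = 0.05110 m
Layer 2: 0.98 × 600 × 3.1×10⁻⁴ = 0.18228 m
800–1460 m: 660 × 2.4×10⁻⁴ × 0.99 = 0.156816 m
Layer 4: 0.89 × 2.1×10⁻⁴ × 490 = 0.091581 m
1950–3550 m: 1600 × 1.3×10⁻⁴ × 0.52 = 0.10816 m
Δh = 0.05110 + 0.18228 + 0.156816 + 0.091581 + 0.10816 = 0.589937 m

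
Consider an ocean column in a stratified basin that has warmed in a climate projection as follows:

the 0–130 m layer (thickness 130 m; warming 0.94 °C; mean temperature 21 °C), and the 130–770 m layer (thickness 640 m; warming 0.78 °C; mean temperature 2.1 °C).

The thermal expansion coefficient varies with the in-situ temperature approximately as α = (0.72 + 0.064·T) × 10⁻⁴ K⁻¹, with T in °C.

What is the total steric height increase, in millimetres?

Layer 1: α = (0.72 + 0.064×21)×10⁻⁴ = 2.064×10⁻⁴ K⁻¹
Layer 2: α = (0.72 + 0.064×2.1)×10⁻⁴ = 0.8544×10⁻⁴ K⁻¹
130 × 2.064×10⁻⁴ × 0.94 = 0.02522208 m
130–770 m: 640 × 0.8544×10⁻⁴ × 0.78 = 0.042651648 m
Δh = 0.02522208 + 0.042651648 = 0.067873728 m

Δh = 67.9 mm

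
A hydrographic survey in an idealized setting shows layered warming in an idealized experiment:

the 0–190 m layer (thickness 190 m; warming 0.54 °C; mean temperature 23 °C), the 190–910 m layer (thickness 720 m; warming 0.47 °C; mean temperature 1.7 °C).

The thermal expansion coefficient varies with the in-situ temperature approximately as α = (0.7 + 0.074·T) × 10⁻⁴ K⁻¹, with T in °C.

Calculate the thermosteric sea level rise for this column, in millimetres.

about 52.6 mm

Layer 1: α = (0.7 + 0.074×23)×10⁻⁴ = 2.402×10⁻⁴ K⁻¹
Layer 2: α = (0.7 + 0.074×1.7)×10⁻⁴ = 0.8258×10⁻⁴ K⁻¹
Layer 1: 0.54 × 190 × 2.402×10⁻⁴ = 0.02464452 m
190–910 m: 0.8258×10⁻⁴ × 0.47 × 720 = 0.027945072 m
Δh = 0.02464452 + 0.027945072 = 0.052589592 m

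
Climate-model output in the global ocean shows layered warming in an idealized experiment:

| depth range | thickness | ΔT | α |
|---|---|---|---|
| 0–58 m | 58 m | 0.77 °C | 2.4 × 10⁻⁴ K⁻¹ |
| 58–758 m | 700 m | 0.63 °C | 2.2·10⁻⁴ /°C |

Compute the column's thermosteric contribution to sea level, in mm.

Δh = 108 mm

0.77 × 58 × 2.4×10⁻⁴ = 0.0107184 m
58–758 m: 700 × 0.63 × 2.2×10⁻⁴ = 0.09702 m
Δh = 0.0107184 + 0.09702 = 0.1077384 m ≈ 108 mm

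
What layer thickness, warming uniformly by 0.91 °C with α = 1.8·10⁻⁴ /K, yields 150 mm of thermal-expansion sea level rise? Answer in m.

916 m

H = Δh/(αΔT) = 0.15 / (1.8×10⁻⁴ × 0.91) ≈ 915.8 m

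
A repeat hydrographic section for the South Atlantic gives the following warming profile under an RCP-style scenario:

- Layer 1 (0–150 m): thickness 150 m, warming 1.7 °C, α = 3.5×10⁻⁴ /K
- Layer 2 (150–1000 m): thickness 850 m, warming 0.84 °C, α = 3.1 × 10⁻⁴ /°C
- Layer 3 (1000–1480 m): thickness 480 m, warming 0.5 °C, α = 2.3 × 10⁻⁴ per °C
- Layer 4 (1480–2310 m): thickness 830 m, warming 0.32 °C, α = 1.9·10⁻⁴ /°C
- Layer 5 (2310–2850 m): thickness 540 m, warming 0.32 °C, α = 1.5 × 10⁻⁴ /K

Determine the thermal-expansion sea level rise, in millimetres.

Δh ≈ 440 mm

Layer 1: 1.7 × 3.5×10⁻⁴ × 150 = 0.08925 m
3.1×10⁻⁴ × 850 × 0.84 = 0.22134 m
1000–1480 m: 480 × 0.5 × 2.3×10⁻⁴ = 0.05520 m
1480–2310 m: 830 × 0.32 × 1.9×10⁻⁴ = 0.050464 m
1.5×10⁻⁴ × 0.32 × 540 = 0.02592 m
Δh = 0.08925 + 0.22134 + 0.05520 + 0.050464 + 0.02592 = 0.442174 m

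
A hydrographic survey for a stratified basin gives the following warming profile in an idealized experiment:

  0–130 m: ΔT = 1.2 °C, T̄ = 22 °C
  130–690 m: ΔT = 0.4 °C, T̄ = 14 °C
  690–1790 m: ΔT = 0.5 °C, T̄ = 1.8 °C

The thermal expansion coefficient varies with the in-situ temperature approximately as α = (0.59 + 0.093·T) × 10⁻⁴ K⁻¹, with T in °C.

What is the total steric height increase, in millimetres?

Layer 1: α = (0.59 + 0.093×22)×10⁻⁴ = 2.636×10⁻⁴ K⁻¹
Layer 2: α = (0.59 + 0.093×14)×10⁻⁴ = 1.892×10⁻⁴ K⁻¹
Layer 3: α = (0.59 + 0.093×1.8)×10⁻⁴ = 0.7574×10⁻⁴ K⁻¹
0–130 m: 1.2 × 130 × 2.636×10⁻⁴ = 0.0411216 m
130–690 m: 560 × 0.4 × 1.892×10⁻⁴ = 0.0423808 m
690–1790 m: 1100 × 0.7574×10⁻⁴ × 0.5 = 0.041657 m
Δh = 0.0411216 + 0.0423808 + 0.041657 = 0.1251594 m

125 mm of thermosteric rise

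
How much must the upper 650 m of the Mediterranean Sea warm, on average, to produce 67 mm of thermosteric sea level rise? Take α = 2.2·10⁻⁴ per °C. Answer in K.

ΔT = Δh/(αH) = 0.067 / (2.2×10⁻⁴ × 650) ≈ 0.4685 K

0.469 K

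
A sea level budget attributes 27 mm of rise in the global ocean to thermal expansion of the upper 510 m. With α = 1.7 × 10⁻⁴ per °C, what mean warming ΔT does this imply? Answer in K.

ΔT = Δh/(αH) = 0.027 / (1.7×10⁻⁴ × 510) ≈ 0.3114 K

ΔT ≈ 0.311 K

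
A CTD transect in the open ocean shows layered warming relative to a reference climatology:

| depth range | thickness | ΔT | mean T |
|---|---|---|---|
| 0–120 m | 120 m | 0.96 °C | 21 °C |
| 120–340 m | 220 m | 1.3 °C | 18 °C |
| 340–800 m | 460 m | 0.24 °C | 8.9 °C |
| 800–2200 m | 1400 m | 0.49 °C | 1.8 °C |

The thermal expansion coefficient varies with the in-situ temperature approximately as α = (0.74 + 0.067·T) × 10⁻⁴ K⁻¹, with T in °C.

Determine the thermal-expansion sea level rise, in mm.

Layer 1: α = (0.74 + 0.067×21)×10⁻⁴ = 2.147×10⁻⁴ K⁻¹
Layer 2: α = (0.74 + 0.067×18)×10⁻⁴ = 1.946×10⁻⁴ K⁻¹
Layer 3: α = (0.74 + 0.067×8.9)×10⁻⁴ = 1.3363×10⁻⁴ K⁻¹
Layer 4: α = (0.74 + 0.067×1.8)×10⁻⁴ = 0.8606×10⁻⁴ K⁻¹
0–120 m: 120 × 0.96 × 2.147×10⁻⁴ = 0.02473344 m
Layer 2: 220 × 1.3 × 1.946×10⁻⁴ = 0.0556556 m
Layer 3: 1.3363×10⁻⁴ × 0.24 × 460 = 0.014752752 m
0.8606×10⁻⁴ × 0.49 × 1400 = 0.05903716 m
Δh = 0.02473344 + 0.0556556 + 0.014752752 + 0.05903716 = 0.154178952 m

Δh = 150 mm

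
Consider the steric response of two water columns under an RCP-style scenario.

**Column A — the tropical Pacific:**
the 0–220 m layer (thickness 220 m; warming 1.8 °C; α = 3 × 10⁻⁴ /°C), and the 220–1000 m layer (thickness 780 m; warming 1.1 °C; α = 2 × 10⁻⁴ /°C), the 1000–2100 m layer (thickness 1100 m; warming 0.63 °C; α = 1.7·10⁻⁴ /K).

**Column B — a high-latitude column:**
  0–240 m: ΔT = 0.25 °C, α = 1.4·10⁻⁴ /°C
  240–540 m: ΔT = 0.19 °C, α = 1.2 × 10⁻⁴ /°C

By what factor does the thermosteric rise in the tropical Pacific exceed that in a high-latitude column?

a factor of 26.8

A Layer 1: 220 × 1.8 × 3×10⁻⁴ = 0.11880 m
A Layer 2: 780 × 2×10⁻⁴ × 1.1 = 0.17160 m
A 1000–2100 m: 0.63 × 1.7×10⁻⁴ × 1100 = 0.11781 m
A total: 0.40821 m
B 0–240 m: 240 × 0.25 × 1.4×10⁻⁴ = 0.00840 m
B Layer 2: 300 × 1.2×10⁻⁴ × 0.19 = 0.00684 m
B total: 0.01524 m
Ratio: 0.40821 / 0.01524 ≈ 26.79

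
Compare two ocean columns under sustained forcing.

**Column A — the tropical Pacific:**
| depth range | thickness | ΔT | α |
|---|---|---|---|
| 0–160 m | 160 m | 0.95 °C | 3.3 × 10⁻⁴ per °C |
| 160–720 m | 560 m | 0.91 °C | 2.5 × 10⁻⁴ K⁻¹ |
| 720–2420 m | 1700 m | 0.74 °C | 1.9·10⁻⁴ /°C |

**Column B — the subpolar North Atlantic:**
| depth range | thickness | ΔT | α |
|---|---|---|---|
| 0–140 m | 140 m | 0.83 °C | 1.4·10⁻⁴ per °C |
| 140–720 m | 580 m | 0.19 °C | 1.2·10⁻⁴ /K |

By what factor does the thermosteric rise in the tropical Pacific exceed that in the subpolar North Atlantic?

14.1

A 3.3×10⁻⁴ × 0.95 × 160 = 0.05016 m
A Layer 2: 2.5×10⁻⁴ × 560 × 0.91 = 0.12740 m
A Layer 3: 0.74 × 1.9×10⁻⁴ × 1700 = 0.23902 m
A total: 0.41658 m
B 140 × 0.83 × 1.4×10⁻⁴ = 0.016268 m
B 140–720 m: 1.2×10⁻⁴ × 0.19 × 580 = 0.013224 m
B total: 0.029492 m
Ratio: 0.41658 / 0.029492 ≈ 14.13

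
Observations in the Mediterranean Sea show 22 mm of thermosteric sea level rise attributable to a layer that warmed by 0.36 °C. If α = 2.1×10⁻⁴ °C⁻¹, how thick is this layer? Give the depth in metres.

H ≈ 291 m

H = Δh/(αΔT) = 0.022 / (2.1×10⁻⁴ × 0.36) ≈ 291.0 m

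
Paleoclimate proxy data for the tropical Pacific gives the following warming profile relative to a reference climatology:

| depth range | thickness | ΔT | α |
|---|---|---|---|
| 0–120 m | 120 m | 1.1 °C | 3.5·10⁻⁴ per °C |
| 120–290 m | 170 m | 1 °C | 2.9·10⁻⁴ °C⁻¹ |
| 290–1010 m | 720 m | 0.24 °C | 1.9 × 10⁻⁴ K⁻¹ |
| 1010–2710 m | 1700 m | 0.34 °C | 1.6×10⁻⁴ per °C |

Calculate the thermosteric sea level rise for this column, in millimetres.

Layer 1: 1.1 × 3.5×10⁻⁴ × 120 = 0.04620 m
170 × 2.9×10⁻⁴ × 1 = 0.04930 m
Layer 3: 1.9×10⁻⁴ × 720 × 0.24 = 0.032832 m
Layer 4: 1700 × 1.6×10⁻⁴ × 0.34 = 0.09248 m
Δh = 0.04620 + 0.04930 + 0.032832 + 0.09248 = 0.220812 m ≈ 221 mm

about 221 mm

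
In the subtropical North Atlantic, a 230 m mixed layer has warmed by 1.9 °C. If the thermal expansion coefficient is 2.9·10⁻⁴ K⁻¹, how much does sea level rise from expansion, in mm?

Δh = 130 mm

Δh = αΔT·H = 2.9×10⁻⁴ × 1.9 × 230 = 0.12673 m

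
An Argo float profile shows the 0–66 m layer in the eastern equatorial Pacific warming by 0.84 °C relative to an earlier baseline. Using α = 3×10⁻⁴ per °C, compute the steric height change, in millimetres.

Δh ≈ 16.6 mm

Δh = αΔT·H = 3×10⁻⁴ × 0.84 × 66 = 0.016632 m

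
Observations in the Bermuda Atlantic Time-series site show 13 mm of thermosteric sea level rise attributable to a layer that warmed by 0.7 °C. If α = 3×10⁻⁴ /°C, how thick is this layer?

about 61.9 m

H = Δh/(αΔT) = 0.013 / (3×10⁻⁴ × 0.7) ≈ 61.90 m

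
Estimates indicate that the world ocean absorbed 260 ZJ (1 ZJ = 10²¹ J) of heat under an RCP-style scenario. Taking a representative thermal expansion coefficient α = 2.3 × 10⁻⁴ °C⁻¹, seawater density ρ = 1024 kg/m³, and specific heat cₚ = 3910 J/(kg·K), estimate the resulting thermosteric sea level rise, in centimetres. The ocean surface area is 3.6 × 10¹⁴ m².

4.1 cm of thermosteric rise

Per unit area: Q = 260×10²¹ / (3.6×10¹⁴) ≈ 7.222×10⁸ J/m²
Δh = αQ/(ρcₚ) = 2.3×10⁻⁴ × 7.222×10⁸ / (1024 × 3910) ≈ 0.041487 m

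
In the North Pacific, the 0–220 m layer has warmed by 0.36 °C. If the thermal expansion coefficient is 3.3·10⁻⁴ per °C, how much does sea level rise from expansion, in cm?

Δh = αΔT·H = 3.3×10⁻⁴ × 0.36 × 220 = 0.026136 m

Δh = 2.61 cm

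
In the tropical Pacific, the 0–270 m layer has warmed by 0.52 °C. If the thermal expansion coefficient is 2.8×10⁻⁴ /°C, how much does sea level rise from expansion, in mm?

Δh = 39.3 mm

Δh = αΔT·H = 2.8×10⁻⁴ × 0.52 × 270 = 0.039312 m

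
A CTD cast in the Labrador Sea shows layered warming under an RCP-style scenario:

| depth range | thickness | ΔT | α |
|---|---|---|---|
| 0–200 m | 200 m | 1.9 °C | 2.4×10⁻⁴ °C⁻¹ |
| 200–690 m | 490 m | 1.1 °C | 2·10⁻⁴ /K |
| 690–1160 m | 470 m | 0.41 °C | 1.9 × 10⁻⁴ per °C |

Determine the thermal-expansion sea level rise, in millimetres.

Δh ≈ 240 mm

Layer 1: 200 × 2.4×10⁻⁴ × 1.9 = 0.09120 m
200–690 m: 2×10⁻⁴ × 490 × 1.1 = 0.10780 m
Layer 3: 470 × 0.41 × 1.9×10⁻⁴ = 0.036613 m
Δh = 0.09120 + 0.10780 + 0.036613 = 0.235613 m ≈ 240 mm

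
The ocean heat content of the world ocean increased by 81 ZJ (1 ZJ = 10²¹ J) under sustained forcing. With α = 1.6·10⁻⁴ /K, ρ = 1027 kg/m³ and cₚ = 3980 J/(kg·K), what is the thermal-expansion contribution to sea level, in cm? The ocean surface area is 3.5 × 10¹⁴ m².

0.91 cm

Per unit area: Q = 81×10²¹ / (3.5×10¹⁴) ≈ 2.314×10⁸ J/m²
Δh = αQ/(ρcₚ) = 1.6×10⁻⁴ × 2.314×10⁸ / (1027 × 3980) ≈ 0.0090579 m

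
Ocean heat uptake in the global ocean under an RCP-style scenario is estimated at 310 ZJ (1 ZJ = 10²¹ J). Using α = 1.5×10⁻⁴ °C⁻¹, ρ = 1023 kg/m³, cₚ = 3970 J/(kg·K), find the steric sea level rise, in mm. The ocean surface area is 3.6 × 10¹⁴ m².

Δh ≈ 32 mm

Per unit area: Q = 310×10²¹ / (3.6×10¹⁴) ≈ 8.611×10⁸ J/m²
Δh = αQ/(ρcₚ) = 1.5×10⁻⁴ × 8.611×10⁸ / (1023 × 3970) ≈ 0.031804 m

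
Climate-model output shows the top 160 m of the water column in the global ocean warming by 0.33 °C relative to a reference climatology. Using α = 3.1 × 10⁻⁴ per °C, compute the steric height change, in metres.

Δh = αΔT·H = 3.1×10⁻⁴ × 0.33 × 160 = 0.016368 m

about 0.0164 m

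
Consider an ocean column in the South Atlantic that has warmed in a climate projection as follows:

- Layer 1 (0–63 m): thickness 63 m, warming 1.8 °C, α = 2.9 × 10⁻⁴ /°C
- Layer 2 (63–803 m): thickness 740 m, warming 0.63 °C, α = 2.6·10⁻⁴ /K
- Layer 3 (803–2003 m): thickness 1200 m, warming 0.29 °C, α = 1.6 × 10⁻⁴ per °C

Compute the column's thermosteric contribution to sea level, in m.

Δh = 0.21 m

0–63 m: 2.9×10⁻⁴ × 1.8 × 63 = 0.032886 m
0.63 × 740 × 2.6×10⁻⁴ = 0.121212 m
0.29 × 1.6×10⁻⁴ × 1200 = 0.05568 m
Δh = 0.032886 + 0.121212 + 0.05568 = 0.209778 m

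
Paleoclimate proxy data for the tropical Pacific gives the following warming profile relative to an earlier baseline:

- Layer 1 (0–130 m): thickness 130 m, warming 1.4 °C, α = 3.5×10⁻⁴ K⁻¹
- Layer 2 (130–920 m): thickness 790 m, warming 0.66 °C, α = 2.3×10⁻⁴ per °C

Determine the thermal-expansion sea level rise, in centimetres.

18.4 cm

0–130 m: 130 × 3.5×10⁻⁴ × 1.4 = 0.06370 m
2.3×10⁻⁴ × 790 × 0.66 = 0.119922 m
Δh = 0.06370 + 0.119922 = 0.183622 m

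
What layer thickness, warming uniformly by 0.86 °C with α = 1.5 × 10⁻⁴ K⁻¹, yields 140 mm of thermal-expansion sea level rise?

about 1100 m

H = Δh/(αΔT) = 0.14 / (1.5×10⁻⁴ × 0.86) ≈ 1085 m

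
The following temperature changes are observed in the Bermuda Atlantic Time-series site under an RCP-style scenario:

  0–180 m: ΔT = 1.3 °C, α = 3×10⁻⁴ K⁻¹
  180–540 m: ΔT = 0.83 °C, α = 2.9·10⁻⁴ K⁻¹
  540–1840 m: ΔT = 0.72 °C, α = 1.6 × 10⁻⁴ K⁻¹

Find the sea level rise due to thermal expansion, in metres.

about 0.307 m

Layer 1: 3×10⁻⁴ × 1.3 × 180 = 0.07020 m
0.83 × 360 × 2.9×10⁻⁴ = 0.086652 m
0.72 × 1300 × 1.6×10⁻⁴ = 0.14976 m
Δh = 0.07020 + 0.086652 + 0.14976 = 0.306612 m ≈ 0.307 m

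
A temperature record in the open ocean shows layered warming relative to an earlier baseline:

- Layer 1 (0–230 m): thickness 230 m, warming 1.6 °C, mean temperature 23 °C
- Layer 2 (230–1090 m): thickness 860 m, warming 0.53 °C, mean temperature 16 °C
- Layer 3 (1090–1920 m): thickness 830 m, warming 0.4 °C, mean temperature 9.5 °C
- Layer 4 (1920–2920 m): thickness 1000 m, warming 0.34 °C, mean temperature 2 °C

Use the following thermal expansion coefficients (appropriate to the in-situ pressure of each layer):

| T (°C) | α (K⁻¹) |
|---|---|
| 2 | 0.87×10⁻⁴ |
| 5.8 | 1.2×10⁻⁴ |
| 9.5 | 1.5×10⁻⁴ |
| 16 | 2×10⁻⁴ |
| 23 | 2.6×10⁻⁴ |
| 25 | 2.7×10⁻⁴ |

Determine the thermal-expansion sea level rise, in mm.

266 mm of thermosteric rise

Layer 1 at 23 °C → α = 2.6×10⁻⁴ K⁻¹
Layer 2 at 16 °C → α = 2×10⁻⁴ K⁻¹
Layer 3 at 9.5 °C → α = 1.5×10⁻⁴ K⁻¹
Layer 4 at 2 °C → α = 0.87×10⁻⁴ K⁻¹
Layer 1: 1.6 × 230 × 2.6×10⁻⁴ = 0.09568 m
2×10⁻⁴ × 860 × 0.53 = 0.09116 m
Layer 3: 1.5×10⁻⁴ × 0.4 × 830 = 0.04980 m
1920–2920 m: 0.34 × 0.87×10⁻⁴ × 1000 = 0.02958 m
Δh = 0.09568 + 0.09116 + 0.04980 + 0.02958 = 0.26622 m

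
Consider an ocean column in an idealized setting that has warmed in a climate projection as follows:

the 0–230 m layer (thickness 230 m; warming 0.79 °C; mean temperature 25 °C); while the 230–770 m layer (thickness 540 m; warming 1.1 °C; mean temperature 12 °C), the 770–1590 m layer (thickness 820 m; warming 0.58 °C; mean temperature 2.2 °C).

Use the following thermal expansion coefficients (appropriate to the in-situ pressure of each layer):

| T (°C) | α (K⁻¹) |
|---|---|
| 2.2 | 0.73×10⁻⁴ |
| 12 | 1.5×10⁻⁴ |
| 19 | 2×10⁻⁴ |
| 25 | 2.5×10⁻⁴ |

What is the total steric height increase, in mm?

Layer 1 at 25 °C → α = 2.5×10⁻⁴ K⁻¹
Layer 2 at 12 °C → α = 1.5×10⁻⁴ K⁻¹
Layer 3 at 2.2 °C → α = 0.73×10⁻⁴ K⁻¹
0–230 m: 230 × 2.5×10⁻⁴ × 0.79 = 0.045425 m
540 × 1.1 × 1.5×10⁻⁴ = 0.08910 m
Layer 3: 0.73×10⁻⁴ × 0.58 × 820 = 0.0347188 m
Δh = 0.045425 + 0.08910 + 0.0347188 = 0.1692438 m

Δh = 169 mm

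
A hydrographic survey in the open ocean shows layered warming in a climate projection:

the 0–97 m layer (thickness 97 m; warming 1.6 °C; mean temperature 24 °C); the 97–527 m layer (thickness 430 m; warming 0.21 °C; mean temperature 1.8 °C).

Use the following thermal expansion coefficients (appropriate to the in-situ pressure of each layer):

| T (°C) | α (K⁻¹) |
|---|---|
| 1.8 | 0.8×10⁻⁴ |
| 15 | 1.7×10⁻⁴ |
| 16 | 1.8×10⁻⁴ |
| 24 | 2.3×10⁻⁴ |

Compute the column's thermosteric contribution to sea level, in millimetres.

Layer 1 at 24 °C → α = 2.3×10⁻⁴ K⁻¹
Layer 2 at 1.8 °C → α = 0.8×10⁻⁴ K⁻¹
Layer 1: 2.3×10⁻⁴ × 97 × 1.6 = 0.035696 m
0.8×10⁻⁴ × 0.21 × 430 = 0.007224 m
Δh = 0.035696 + 0.007224 = 0.04292 m

about 43 mm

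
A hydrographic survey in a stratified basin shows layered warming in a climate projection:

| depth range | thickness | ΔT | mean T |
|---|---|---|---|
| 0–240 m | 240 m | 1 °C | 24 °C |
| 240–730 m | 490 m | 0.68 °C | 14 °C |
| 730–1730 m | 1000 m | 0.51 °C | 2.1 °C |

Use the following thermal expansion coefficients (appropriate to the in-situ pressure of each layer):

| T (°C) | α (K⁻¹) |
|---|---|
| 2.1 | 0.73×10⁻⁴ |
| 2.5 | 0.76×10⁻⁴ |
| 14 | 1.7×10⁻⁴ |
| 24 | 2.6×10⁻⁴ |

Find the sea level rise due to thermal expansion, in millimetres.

160 mm of thermosteric rise

Layer 1 at 24 °C → α = 2.6×10⁻⁴ K⁻¹
Layer 2 at 14 °C → α = 1.7×10⁻⁴ K⁻¹
Layer 3 at 2.1 °C → α = 0.73×10⁻⁴ K⁻¹
0–240 m: 2.6×10⁻⁴ × 1 × 240 = 0.06240 m
240–730 m: 0.68 × 1.7×10⁻⁴ × 490 = 0.056644 m
Layer 3: 0.73×10⁻⁴ × 1000 × 0.51 = 0.03723 m
Δh = 0.06240 + 0.056644 + 0.03723 = 0.156274 m ≈ 160 mm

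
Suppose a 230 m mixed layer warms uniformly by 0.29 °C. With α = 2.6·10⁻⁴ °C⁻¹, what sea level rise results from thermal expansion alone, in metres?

Δh = αΔT·H = 2.6×10⁻⁴ × 0.29 × 230 = 0.017342 m

0.0173 m of thermosteric rise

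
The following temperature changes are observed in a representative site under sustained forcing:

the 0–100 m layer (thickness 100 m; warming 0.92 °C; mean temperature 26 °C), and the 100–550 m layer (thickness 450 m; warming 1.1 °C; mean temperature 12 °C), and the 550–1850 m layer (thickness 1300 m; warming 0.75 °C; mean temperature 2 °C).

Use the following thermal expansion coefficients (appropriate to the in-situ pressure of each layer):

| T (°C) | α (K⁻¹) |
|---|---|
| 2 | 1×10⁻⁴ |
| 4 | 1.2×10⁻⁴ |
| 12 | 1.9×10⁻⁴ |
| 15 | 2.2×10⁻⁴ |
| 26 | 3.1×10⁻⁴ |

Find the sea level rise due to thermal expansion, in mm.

Layer 1 at 26 °C → α = 3.1×10⁻⁴ K⁻¹
Layer 2 at 12 °C → α = 1.9×10⁻⁴ K⁻¹
Layer 3 at 2 °C → α = 1×10⁻⁴ K⁻¹
0–100 m: 0.92 × 3.1×10⁻⁴ × 100 = 0.02852 m
100–550 m: 1.9×10⁻⁴ × 1.1 × 450 = 0.09405 m
Layer 3: 0.75 × 1300 × 1×10⁻⁴ = 0.09750 m
Δh = 0.02852 + 0.09405 + 0.09750 = 0.22007 m

about 220 mm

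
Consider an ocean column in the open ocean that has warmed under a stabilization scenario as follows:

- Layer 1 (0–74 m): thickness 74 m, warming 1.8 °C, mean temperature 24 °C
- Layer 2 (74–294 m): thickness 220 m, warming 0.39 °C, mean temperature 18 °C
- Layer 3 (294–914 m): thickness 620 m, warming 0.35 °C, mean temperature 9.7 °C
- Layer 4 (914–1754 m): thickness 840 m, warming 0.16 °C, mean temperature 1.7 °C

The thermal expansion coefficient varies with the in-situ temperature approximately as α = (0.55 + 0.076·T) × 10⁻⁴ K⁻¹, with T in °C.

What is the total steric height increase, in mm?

Layer 1: α = (0.55 + 0.076×24)×10⁻⁴ = 2.374×10⁻⁴ K⁻¹
Layer 2: α = (0.55 + 0.076×18)×10⁻⁴ = 1.918×10⁻⁴ K⁻¹
Layer 3: α = (0.55 + 0.076×9.7)×10⁻⁴ = 1.2872×10⁻⁴ K⁻¹
Layer 4: α = (0.55 + 0.076×1.7)×10⁻⁴ = 0.6792×10⁻⁴ K⁻¹
0–74 m: 1.8 × 74 × 2.374×10⁻⁴ = 0.03162168 m
0.39 × 1.918×10⁻⁴ × 220 = 0.01645644 m
294–914 m: 1.2872×10⁻⁴ × 0.35 × 620 = 0.02793224 m
914–1754 m: 840 × 0.16 × 0.6792×10⁻⁴ = 0.009128448 m
Δh = 0.03162168 + 0.01645644 + 0.02793224 + 0.009128448 = 0.085138808 m ≈ 85 mm

Δh = 85 mm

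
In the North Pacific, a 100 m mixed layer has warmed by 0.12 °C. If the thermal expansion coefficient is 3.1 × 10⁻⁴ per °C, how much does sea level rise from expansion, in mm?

about 3.72 mm

Δh = αΔT·H = 3.1×10⁻⁴ × 0.12 × 100 = 0.00372 m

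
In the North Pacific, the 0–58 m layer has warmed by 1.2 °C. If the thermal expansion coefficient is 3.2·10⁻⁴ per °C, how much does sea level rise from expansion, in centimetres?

2.2 cm of thermosteric rise

Δh = αΔT·H = 3.2×10⁻⁴ × 1.2 × 58 = 0.022272 m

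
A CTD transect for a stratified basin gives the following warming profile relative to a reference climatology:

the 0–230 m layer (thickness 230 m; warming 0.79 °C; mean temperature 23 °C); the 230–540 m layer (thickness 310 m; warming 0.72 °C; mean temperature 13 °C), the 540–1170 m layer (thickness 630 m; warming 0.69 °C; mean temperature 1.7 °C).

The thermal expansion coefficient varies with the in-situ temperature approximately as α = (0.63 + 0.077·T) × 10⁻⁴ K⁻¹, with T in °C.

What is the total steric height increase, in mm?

about 113 mm

Layer 1: α = (0.63 + 0.077×23)×10⁻⁴ = 2.401×10⁻⁴ K⁻¹
Layer 2: α = (0.63 + 0.077×13)×10⁻⁴ = 1.631×10⁻⁴ K⁻¹
Layer 3: α = (0.63 + 0.077×1.7)×10⁻⁴ = 0.7609×10⁻⁴ K⁻¹
230 × 2.401×10⁻⁴ × 0.79 = 0.04362617 m
Layer 2: 0.72 × 1.631×10⁻⁴ × 310 = 0.03640392 m
Layer 3: 630 × 0.7609×10⁻⁴ × 0.69 = 0.033076323 m
Δh = 0.04362617 + 0.03640392 + 0.033076323 = 0.113106413 m ≈ 113 mm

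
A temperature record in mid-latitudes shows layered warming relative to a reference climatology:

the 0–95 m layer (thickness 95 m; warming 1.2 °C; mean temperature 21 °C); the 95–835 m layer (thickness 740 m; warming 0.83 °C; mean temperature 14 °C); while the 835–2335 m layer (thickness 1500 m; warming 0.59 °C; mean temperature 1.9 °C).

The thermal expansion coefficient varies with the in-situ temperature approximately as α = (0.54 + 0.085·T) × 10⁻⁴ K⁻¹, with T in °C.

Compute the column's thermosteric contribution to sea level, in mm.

Layer 1: α = (0.54 + 0.085×21)×10⁻⁴ = 2.325×10⁻⁴ K⁻¹
Layer 2: α = (0.54 + 0.085×14)×10⁻⁴ = 1.73×10⁻⁴ K⁻¹
Layer 3: α = (0.54 + 0.085×1.9)×10⁻⁴ = 0.7015×10⁻⁴ K⁻¹
Layer 1: 2.325×10⁻⁴ × 95 × 1.2 = 0.026505 m
95–835 m: 1.73×10⁻⁴ × 0.83 × 740 = 0.1062566 m
835–2335 m: 0.7015×10⁻⁴ × 0.59 × 1500 = 0.06208275 m
Δh = 0.026505 + 0.1062566 + 0.06208275 = 0.19484435 m

190 mm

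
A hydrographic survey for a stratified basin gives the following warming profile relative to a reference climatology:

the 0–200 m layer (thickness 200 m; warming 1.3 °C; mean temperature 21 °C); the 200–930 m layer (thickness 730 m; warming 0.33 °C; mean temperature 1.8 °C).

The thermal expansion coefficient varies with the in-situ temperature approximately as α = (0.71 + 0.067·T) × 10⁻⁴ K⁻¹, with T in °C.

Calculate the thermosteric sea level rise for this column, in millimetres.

Layer 1: α = (0.71 + 0.067×21)×10⁻⁴ = 2.117×10⁻⁴ K⁻¹
Layer 2: α = (0.71 + 0.067×1.8)×10⁻⁴ = 0.8306×10⁻⁴ K⁻¹
0–200 m: 1.3 × 2.117×10⁻⁴ × 200 = 0.055042 m
200–930 m: 0.33 × 730 × 0.8306×10⁻⁴ = 0.020009154 m
Δh = 0.055042 + 0.020009154 = 0.075051154 m ≈ 75.1 mm

Δh = 75.1 mm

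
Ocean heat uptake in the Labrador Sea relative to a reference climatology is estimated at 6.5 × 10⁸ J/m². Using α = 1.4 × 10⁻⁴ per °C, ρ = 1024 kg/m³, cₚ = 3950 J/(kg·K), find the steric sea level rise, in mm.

Δh ≈ 22.5 mm

Δh = αQ/(ρcₚ) = 1.4×10⁻⁴ × 6.5×10⁸ / (1024 × 3950) ≈ 0.022498 m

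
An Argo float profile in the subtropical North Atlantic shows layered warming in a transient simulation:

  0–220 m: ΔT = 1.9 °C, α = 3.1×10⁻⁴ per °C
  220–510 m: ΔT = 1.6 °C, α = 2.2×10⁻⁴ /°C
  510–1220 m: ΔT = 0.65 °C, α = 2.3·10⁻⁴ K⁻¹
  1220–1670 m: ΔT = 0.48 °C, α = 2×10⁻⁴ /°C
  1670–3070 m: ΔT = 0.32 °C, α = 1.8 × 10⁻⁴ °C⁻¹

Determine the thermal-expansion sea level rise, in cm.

46.2 cm

1.9 × 220 × 3.1×10⁻⁴ = 0.12958 m
2.2×10⁻⁴ × 290 × 1.6 = 0.10208 m
510–1220 m: 0.65 × 710 × 2.3×10⁻⁴ = 0.106145 m
450 × 2×10⁻⁴ × 0.48 = 0.04320 m
1670–3070 m: 1400 × 0.32 × 1.8×10⁻⁴ = 0.08064 m
Δh = 0.12958 + 0.10208 + 0.106145 + 0.04320 + 0.08064 = 0.461645 m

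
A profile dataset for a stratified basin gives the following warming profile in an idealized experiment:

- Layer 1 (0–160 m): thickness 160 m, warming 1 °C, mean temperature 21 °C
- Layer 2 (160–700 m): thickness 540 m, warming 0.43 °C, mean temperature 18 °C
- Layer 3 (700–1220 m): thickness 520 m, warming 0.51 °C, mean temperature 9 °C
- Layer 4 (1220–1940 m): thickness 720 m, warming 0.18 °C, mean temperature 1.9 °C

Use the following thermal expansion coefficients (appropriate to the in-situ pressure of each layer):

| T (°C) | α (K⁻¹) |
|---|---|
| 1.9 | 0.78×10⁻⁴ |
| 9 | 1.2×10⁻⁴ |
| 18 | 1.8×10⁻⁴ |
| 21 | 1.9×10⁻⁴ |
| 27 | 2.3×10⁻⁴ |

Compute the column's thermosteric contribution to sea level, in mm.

Δh ≈ 114 mm

Layer 1 at 21 °C → α = 1.9×10⁻⁴ K⁻¹
Layer 2 at 18 °C → α = 1.8×10⁻⁴ K⁻¹
Layer 3 at 9 °C → α = 1.2×10⁻⁴ K⁻¹
Layer 4 at 1.9 °C → α = 0.78×10⁻⁴ K⁻¹
1 × 160 × 1.9×10⁻⁴ = 0.03040 m
Layer 2: 1.8×10⁻⁴ × 0.43 × 540 = 0.041796 m
Layer 3: 0.51 × 520 × 1.2×10⁻⁴ = 0.031824 m
Layer 4: 720 × 0.18 × 0.78×10⁻⁴ = 0.0101088 m
Δh = 0.03040 + 0.041796 + 0.031824 + 0.0101088 = 0.1141288 m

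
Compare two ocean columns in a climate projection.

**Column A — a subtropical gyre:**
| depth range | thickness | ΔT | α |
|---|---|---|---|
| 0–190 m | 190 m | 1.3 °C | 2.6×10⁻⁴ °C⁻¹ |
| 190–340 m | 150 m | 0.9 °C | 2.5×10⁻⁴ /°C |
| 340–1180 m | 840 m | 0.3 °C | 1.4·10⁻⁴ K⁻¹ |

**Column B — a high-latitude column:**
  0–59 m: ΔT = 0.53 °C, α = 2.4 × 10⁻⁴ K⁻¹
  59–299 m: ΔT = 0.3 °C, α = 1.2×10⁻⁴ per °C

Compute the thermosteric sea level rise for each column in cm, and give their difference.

A: 13.3 cm; B: 1.61 cm; difference 11.7 cm

A 0–190 m: 1.3 × 190 × 2.6×10⁻⁴ = 0.06422 m
A 2.5×10⁻⁴ × 150 × 0.9 = 0.03375 m
A 1.4×10⁻⁴ × 840 × 0.3 = 0.03528 m
A total: 0.13325 m
B Layer 1: 2.4×10⁻⁴ × 59 × 0.53 = 0.0075048 m
B 240 × 1.2×10⁻⁴ × 0.3 = 0.00864 m
B total: 0.0161448 m
Difference: 0.13325 − 0.0161448 = 0.1171052 m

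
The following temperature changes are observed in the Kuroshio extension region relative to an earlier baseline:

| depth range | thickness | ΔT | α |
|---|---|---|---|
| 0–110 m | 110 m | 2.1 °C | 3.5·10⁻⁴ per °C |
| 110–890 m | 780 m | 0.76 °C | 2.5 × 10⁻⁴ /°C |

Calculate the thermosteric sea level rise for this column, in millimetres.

about 229 mm

110 × 2.1 × 3.5×10⁻⁴ = 0.08085 m
Layer 2: 2.5×10⁻⁴ × 0.76 × 780 = 0.14820 m
Δh = 0.08085 + 0.14820 = 0.22905 m ≈ 229 mm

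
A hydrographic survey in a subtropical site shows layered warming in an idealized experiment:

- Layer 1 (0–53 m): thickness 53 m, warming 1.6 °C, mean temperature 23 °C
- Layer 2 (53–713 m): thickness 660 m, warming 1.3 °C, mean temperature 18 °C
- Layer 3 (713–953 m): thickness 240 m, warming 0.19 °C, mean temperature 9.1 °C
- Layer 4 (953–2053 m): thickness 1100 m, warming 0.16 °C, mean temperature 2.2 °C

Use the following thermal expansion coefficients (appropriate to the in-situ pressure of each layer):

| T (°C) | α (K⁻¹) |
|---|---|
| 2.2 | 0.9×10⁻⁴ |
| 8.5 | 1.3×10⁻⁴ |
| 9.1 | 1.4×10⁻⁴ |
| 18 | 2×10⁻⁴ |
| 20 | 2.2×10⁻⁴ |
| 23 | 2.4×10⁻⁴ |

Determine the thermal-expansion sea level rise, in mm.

Layer 1 at 23 °C → α = 2.4×10⁻⁴ K⁻¹
Layer 2 at 18 °C → α = 2×10⁻⁴ K⁻¹
Layer 3 at 9.1 °C → α = 1.4×10⁻⁴ K⁻¹
Layer 4 at 2.2 °C → α = 0.9×10⁻⁴ K⁻¹
2.4×10⁻⁴ × 53 × 1.6 = 0.020352 m
Layer 2: 660 × 2×10⁻⁴ × 1.3 = 0.17160 m
713–953 m: 0.19 × 1.4×10⁻⁴ × 240 = 0.006384 m
Layer 4: 0.16 × 0.9×10⁻⁴ × 1100 = 0.01584 m
Δh = 0.020352 + 0.17160 + 0.006384 + 0.01584 = 0.214176 m ≈ 210 mm

210 mm of thermosteric rise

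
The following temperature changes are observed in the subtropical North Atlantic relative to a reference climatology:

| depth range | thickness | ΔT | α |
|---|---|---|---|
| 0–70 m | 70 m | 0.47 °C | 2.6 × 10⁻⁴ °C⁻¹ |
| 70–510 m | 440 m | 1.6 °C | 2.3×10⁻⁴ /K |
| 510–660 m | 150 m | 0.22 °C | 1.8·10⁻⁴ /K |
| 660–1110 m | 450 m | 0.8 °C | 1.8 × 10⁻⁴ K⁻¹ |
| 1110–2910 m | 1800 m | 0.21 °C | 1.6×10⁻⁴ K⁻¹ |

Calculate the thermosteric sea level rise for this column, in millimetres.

about 302 mm

0–70 m: 0.47 × 2.6×10⁻⁴ × 70 = 0.008554 m
2.3×10⁻⁴ × 1.6 × 440 = 0.16192 m
510–660 m: 0.22 × 1.8×10⁻⁴ × 150 = 0.00594 m
1.8×10⁻⁴ × 0.8 × 450 = 0.06480 m
1110–2910 m: 0.21 × 1800 × 1.6×10⁻⁴ = 0.06048 m
Δh = 0.008554 + 0.16192 + 0.00594 + 0.06480 + 0.06048 = 0.301694 m ≈ 302 mm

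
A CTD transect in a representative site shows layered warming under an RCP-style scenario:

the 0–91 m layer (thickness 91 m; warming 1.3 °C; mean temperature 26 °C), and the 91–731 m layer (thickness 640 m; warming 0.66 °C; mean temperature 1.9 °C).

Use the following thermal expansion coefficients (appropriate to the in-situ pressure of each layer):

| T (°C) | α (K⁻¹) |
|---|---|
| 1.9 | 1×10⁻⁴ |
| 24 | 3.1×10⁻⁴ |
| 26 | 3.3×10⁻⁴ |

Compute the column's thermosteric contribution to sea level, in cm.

8.13 cm of thermosteric rise

Layer 1 at 26 °C → α = 3.3×10⁻⁴ K⁻¹
Layer 2 at 1.9 °C → α = 1×10⁻⁴ K⁻¹
91 × 1.3 × 3.3×10⁻⁴ = 0.039039 m
91–731 m: 0.66 × 1×10⁻⁴ × 640 = 0.04224 m
Δh = 0.039039 + 0.04224 = 0.081279 m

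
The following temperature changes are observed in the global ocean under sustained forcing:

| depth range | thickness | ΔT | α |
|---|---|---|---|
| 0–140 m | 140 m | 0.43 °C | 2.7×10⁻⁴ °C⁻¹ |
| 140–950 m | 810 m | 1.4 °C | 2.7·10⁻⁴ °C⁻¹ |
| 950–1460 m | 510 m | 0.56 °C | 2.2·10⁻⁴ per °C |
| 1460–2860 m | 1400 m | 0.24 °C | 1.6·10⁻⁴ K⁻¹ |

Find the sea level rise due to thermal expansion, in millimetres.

Δh = 439 mm

0–140 m: 2.7×10⁻⁴ × 0.43 × 140 = 0.016254 m
140–950 m: 1.4 × 2.7×10⁻⁴ × 810 = 0.30618 m
510 × 2.2×10⁻⁴ × 0.56 = 0.062832 m
1460–2860 m: 1400 × 0.24 × 1.6×10⁻⁴ = 0.05376 m
Δh = 0.016254 + 0.30618 + 0.062832 + 0.05376 = 0.439026 m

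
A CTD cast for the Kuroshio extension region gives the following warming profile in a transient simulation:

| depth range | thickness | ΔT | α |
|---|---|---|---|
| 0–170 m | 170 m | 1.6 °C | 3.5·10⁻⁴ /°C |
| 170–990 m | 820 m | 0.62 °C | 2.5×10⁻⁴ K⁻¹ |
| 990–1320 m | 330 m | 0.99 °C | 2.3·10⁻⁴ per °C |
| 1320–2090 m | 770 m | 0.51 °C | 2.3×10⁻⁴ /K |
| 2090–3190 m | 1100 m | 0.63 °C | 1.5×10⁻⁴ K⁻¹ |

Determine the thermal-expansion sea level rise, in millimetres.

0–170 m: 170 × 1.6 × 3.5×10⁻⁴ = 0.09520 m
Layer 2: 820 × 0.62 × 2.5×10⁻⁴ = 0.12710 m
2.3×10⁻⁴ × 0.99 × 330 = 0.075141 m
2.3×10⁻⁴ × 770 × 0.51 = 0.090321 m
Layer 5: 1100 × 1.5×10⁻⁴ × 0.63 = 0.10395 m
Δh = 0.09520 + 0.12710 + 0.075141 + 0.090321 + 0.10395 = 0.491712 m

492 mm of thermosteric rise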